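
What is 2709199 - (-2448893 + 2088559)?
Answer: 3069533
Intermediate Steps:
2709199 - (-2448893 + 2088559) = 2709199 - 1*(-360334) = 2709199 + 360334 = 3069533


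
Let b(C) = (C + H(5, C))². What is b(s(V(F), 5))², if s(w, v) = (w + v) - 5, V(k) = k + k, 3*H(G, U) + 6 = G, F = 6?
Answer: 1500625/81 ≈ 18526.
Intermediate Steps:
H(G, U) = -2 + G/3
V(k) = 2*k
s(w, v) = -5 + v + w (s(w, v) = (v + w) - 5 = -5 + v + w)
b(C) = (-⅓ + C)² (b(C) = (C + (-2 + (⅓)*5))² = (C + (-2 + 5/3))² = (C - ⅓)² = (-⅓ + C)²)
b(s(V(F), 5))² = ((-1 + 3*(-5 + 5 + 2*6))²/9)² = ((-1 + 3*(-5 + 5 + 12))²/9)² = ((-1 + 3*12)²/9)² = ((-1 + 36)²/9)² = ((⅑)*35²)² = ((⅑)*1225)² = (1225/9)² = 1500625/81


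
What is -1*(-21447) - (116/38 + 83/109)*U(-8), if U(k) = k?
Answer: 44479929/2071 ≈ 21478.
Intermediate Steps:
-1*(-21447) - (116/38 + 83/109)*U(-8) = -1*(-21447) - (116/38 + 83/109)*(-8) = 21447 - (116*(1/38) + 83*(1/109))*(-8) = 21447 - (58/19 + 83/109)*(-8) = 21447 - 7899*(-8)/2071 = 21447 - 1*(-63192/2071) = 21447 + 63192/2071 = 44479929/2071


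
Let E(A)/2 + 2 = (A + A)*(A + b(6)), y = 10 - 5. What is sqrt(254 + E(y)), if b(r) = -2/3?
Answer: sqrt(3030)/3 ≈ 18.348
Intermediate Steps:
y = 5
b(r) = -2/3 (b(r) = -2*1/3 = -2/3)
E(A) = -4 + 4*A*(-2/3 + A) (E(A) = -4 + 2*((A + A)*(A - 2/3)) = -4 + 2*((2*A)*(-2/3 + A)) = -4 + 2*(2*A*(-2/3 + A)) = -4 + 4*A*(-2/3 + A))
sqrt(254 + E(y)) = sqrt(254 + (-4 + 4*5**2 - 8/3*5)) = sqrt(254 + (-4 + 4*25 - 40/3)) = sqrt(254 + (-4 + 100 - 40/3)) = sqrt(254 + 248/3) = sqrt(1010/3) = sqrt(3030)/3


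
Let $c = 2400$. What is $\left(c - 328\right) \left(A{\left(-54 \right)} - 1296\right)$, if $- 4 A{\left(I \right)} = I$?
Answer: $-2657340$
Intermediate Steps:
$A{\left(I \right)} = - \frac{I}{4}$
$\left(c - 328\right) \left(A{\left(-54 \right)} - 1296\right) = \left(2400 - 328\right) \left(\left(- \frac{1}{4}\right) \left(-54\right) - 1296\right) = 2072 \left(\frac{27}{2} - 1296\right) = 2072 \left(- \frac{2565}{2}\right) = -2657340$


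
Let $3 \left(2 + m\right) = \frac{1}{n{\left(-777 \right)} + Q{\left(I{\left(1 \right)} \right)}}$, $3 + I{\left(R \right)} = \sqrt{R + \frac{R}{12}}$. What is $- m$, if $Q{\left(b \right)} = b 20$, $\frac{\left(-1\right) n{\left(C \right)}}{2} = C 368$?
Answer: $\frac{490453301413}{245226722183} + \frac{5 \sqrt{39}}{1471360333098} \approx 2.0$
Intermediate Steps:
$I{\left(R \right)} = -3 + \frac{\sqrt{39} \sqrt{R}}{6}$ ($I{\left(R \right)} = -3 + \sqrt{R + \frac{R}{12}} = -3 + \sqrt{\frac{13 R}{12}} = -3 + \frac{\sqrt{39} \sqrt{R}}{6}$)
$n{\left(C \right)} = - 736 C$ ($n{\left(C \right)} = - 2 C 368 = - 2 \cdot 368 C = - 736 C$)
$Q{\left(b \right)} = 20 b$
$m = -2 + \frac{1}{3 \left(571812 + \frac{10 \sqrt{39}}{3}\right)}$ ($m = -2 + \frac{1}{3 \left(\left(-736\right) \left(-777\right) + 20 \left(-3 + \frac{\sqrt{39} \sqrt{1}}{6}\right)\right)} = -2 + \frac{1}{3 \left(571872 + 20 \left(-3 + \frac{1}{6} \sqrt{39} \cdot 1\right)\right)} = -2 + \frac{1}{3 \left(571872 + 20 \left(-3 + \frac{\sqrt{39}}{6}\right)\right)} = -2 + \frac{1}{3 \left(571872 - \left(60 - \frac{10 \sqrt{39}}{3}\right)\right)} = -2 + \frac{1}{3 \left(571812 + \frac{10 \sqrt{39}}{3}\right)} \approx -2.0$)
$- m = - (- \frac{490453301413}{245226722183} - \frac{5 \sqrt{39}}{1471360333098}) = \frac{490453301413}{245226722183} + \frac{5 \sqrt{39}}{1471360333098}$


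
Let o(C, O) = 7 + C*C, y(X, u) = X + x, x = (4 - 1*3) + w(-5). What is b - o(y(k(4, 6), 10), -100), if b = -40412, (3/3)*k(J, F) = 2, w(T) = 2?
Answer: -40444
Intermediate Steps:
k(J, F) = 2
x = 3 (x = (4 - 1*3) + 2 = (4 - 3) + 2 = 1 + 2 = 3)
y(X, u) = 3 + X (y(X, u) = X + 3 = 3 + X)
o(C, O) = 7 + C²
b - o(y(k(4, 6), 10), -100) = -40412 - (7 + (3 + 2)²) = -40412 - (7 + 5²) = -40412 - (7 + 25) = -40412 - 1*32 = -40412 - 32 = -40444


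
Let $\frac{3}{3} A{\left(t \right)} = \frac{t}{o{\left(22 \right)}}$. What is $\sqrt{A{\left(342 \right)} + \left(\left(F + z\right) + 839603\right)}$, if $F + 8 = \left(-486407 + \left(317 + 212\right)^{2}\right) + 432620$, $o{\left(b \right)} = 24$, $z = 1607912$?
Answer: $\frac{\sqrt{10694301}}{2} \approx 1635.1$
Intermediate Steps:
$F = 226046$ ($F = -8 + \left(\left(-486407 + \left(317 + 212\right)^{2}\right) + 432620\right) = -8 + \left(\left(-486407 + 529^{2}\right) + 432620\right) = -8 + \left(\left(-486407 + 279841\right) + 432620\right) = -8 + \left(-206566 + 432620\right) = -8 + 226054 = 226046$)
$A{\left(t \right)} = \frac{t}{24}$
$\sqrt{A{\left(342 \right)} + \left(\left(F + z\right) + 839603\right)} = \sqrt{\frac{1}{24} \cdot 342 + \left(\left(226046 + 1607912\right) + 839603\right)} = \sqrt{\frac{57}{4} + \left(1833958 + 839603\right)} = \sqrt{\frac{57}{4} + 2673561} = \sqrt{\frac{10694301}{4}} = \frac{\sqrt{10694301}}{2}$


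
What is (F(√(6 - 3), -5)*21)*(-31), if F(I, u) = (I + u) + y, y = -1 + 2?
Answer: 2604 - 651*√3 ≈ 1476.4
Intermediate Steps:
y = 1
F(I, u) = 1 + I + u (F(I, u) = (I + u) + 1 = 1 + I + u)
(F(√(6 - 3), -5)*21)*(-31) = ((1 + √(6 - 3) - 5)*21)*(-31) = ((1 + √3 - 5)*21)*(-31) = ((-4 + √3)*21)*(-31) = (-84 + 21*√3)*(-31) = 2604 - 651*√3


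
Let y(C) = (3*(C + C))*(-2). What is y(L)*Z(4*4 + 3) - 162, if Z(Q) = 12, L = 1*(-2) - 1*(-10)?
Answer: -1314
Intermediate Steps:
L = 8 (L = -2 + 10 = 8)
y(C) = -12*C (y(C) = (3*(2*C))*(-2) = (6*C)*(-2) = -12*C)
y(L)*Z(4*4 + 3) - 162 = -12*8*12 - 162 = -96*12 - 162 = -1152 - 162 = -1314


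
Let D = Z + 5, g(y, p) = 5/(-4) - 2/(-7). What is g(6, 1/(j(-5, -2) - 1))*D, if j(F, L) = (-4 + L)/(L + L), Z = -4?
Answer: -27/28 ≈ -0.96429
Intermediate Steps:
j(F, L) = (-4 + L)/(2*L) (j(F, L) = (-4 + L)/((2*L)) = (-4 + L)*(1/(2*L)) = (-4 + L)/(2*L))
g(y, p) = -27/28 (g(y, p) = 5*(-1/4) - 2*(-1/7) = -5/4 + 2/7 = -27/28)
D = 1 (D = -4 + 5 = 1)
g(6, 1/(j(-5, -2) - 1))*D = -27/28*1 = -27/28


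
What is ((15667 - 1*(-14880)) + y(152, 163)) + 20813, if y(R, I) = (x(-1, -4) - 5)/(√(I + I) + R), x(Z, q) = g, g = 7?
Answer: 584939192/11389 - √326/11389 ≈ 51360.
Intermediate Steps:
x(Z, q) = 7
y(R, I) = 2/(R + √2*√I) (y(R, I) = (7 - 5)/(√(I + I) + R) = 2/(√(2*I) + R) = 2/(√2*√I + R) = 2/(R + √2*√I))
((15667 - 1*(-14880)) + y(152, 163)) + 20813 = ((15667 - 1*(-14880)) + 2/(152 + √2*√163)) + 20813 = ((15667 + 14880) + 2/(152 + √326)) + 20813 = (30547 + 2/(152 + √326)) + 20813 = 51360 + 2/(152 + √326)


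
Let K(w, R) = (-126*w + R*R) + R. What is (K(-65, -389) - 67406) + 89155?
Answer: 180871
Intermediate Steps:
K(w, R) = R + R**2 - 126*w (K(w, R) = (-126*w + R**2) + R = (R**2 - 126*w) + R = R + R**2 - 126*w)
(K(-65, -389) - 67406) + 89155 = ((-389 + (-389)**2 - 126*(-65)) - 67406) + 89155 = ((-389 + 151321 + 8190) - 67406) + 89155 = (159122 - 67406) + 89155 = 91716 + 89155 = 180871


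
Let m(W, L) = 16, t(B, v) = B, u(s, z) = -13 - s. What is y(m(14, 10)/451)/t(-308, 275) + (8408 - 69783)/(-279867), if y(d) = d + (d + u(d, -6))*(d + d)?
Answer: 308479475/1388420187 ≈ 0.22218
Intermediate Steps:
y(d) = -25*d (y(d) = d + (d + (-13 - d))*(d + d) = d - 26*d = -25*d)
y(m(14, 10)/451)/t(-308, 275) + (8408 - 69783)/(-279867) = -400/451/(-308) + (8408 - 69783)/(-279867) = -400/451*(-1/308) - 61375*(-1/279867) = -25*16/451*(-1/308) + 61375/279867 = -400/451*(-1/308) + 61375/279867 = 100/34727 + 61375/279867 = 308479475/1388420187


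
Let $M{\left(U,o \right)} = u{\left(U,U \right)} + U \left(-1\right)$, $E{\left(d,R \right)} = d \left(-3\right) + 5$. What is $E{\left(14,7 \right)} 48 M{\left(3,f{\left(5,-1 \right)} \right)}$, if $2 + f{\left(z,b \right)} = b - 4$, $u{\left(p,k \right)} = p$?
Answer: $0$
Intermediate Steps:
$E{\left(d,R \right)} = 5 - 3 d$ ($E{\left(d,R \right)} = - 3 d + 5 = 5 - 3 d$)
$f{\left(z,b \right)} = -6 + b$ ($f{\left(z,b \right)} = -2 + \left(b - 4\right) = -2 + \left(-4 + b\right) = -6 + b$)
$M{\left(U,o \right)} = 0$ ($M{\left(U,o \right)} = U + U \left(-1\right) = U - U = 0$)
$E{\left(14,7 \right)} 48 M{\left(3,f{\left(5,-1 \right)} \right)} = \left(5 - 42\right) 48 \cdot 0 = \left(-37\right) 48 \cdot 0 = \left(-1776\right) 0 = 0$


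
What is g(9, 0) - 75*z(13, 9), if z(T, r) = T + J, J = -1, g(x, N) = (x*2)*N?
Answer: -900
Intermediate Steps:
g(x, N) = 2*N*x (g(x, N) = (2*x)*N = 2*N*x)
z(T, r) = -1 + T (z(T, r) = T - 1 = -1 + T)
g(9, 0) - 75*z(13, 9) = 2*0*9 - 75*(-1 + 13) = 0 - 75*12 = 0 - 900 = -900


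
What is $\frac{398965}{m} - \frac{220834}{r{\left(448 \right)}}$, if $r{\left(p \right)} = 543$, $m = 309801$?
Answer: $- \frac{7577550671}{18691327} \approx -405.4$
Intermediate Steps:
$\frac{398965}{m} - \frac{220834}{r{\left(448 \right)}} = \frac{398965}{309801} - \frac{220834}{543} = - \frac{7577550671}{18691327}$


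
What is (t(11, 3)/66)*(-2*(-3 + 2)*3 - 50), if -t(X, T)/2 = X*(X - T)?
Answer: 352/3 ≈ 117.33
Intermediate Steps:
t(X, T) = -2*X*(X - T)
(t(11, 3)/66)*(-2*(-3 + 2)*3 - 50) = ((2*11*(3 - 1*11))/66)*(-2*(-3 + 2)*3 - 50) = ((2*11*(3 - 11))*(1/66))*(-2*(-1)*3 - 50) = ((2*11*(-8))*(1/66))*(2*3 - 50) = (-176*1/66)*(6 - 50) = -8/3*(-44) = 352/3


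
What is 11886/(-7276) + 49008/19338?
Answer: 10560895/11725274 ≈ 0.90069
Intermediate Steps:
11886/(-7276) + 49008/19338 = 11886*(-1/7276) + 49008*(1/19338) = -5943/3638 + 8168/3223 = 10560895/11725274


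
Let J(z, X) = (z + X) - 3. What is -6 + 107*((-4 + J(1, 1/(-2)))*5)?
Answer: -6967/2 ≈ -3483.5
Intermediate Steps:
J(z, X) = -3 + X + z (J(z, X) = (X + z) - 3 = -3 + X + z)
-6 + 107*((-4 + J(1, 1/(-2)))*5) = -6 + 107*((-4 + (-3 + 1/(-2) + 1))*5) = -6 + 107*((-4 + (-3 + 1*(-½) + 1))*5) = -6 + 107*((-4 + (-3 - ½ + 1))*5) = -6 + 107*((-4 - 5/2)*5) = -6 + 107*(-13/2*5) = -6 + 107*(-65/2) = -6 - 6955/2 = -6967/2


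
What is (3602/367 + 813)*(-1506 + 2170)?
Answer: 200510072/367 ≈ 5.4635e+5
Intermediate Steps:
(3602/367 + 813)*(-1506 + 2170) = (3602*(1/367) + 813)*664 = (3602/367 + 813)*664 = (301973/367)*664 = 200510072/367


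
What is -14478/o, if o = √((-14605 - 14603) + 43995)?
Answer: -4826*√1643/1643 ≈ -119.06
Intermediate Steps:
o = 3*√1643 (o = √(-29208 + 43995) = √14787 = 3*√1643 ≈ 121.60)
-14478/o = -14478*√1643/4929 = -4826*√1643/1643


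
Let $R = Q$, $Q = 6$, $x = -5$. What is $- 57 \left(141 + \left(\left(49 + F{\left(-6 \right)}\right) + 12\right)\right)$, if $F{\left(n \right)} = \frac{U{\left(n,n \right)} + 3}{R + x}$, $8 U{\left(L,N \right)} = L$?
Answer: $- \frac{46569}{4} \approx -11642.0$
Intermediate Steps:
$U{\left(L,N \right)} = \frac{L}{8}$
$R = 6$
$F{\left(n \right)} = 3 + \frac{n}{8}$ ($F{\left(n \right)} = \frac{\frac{n}{8} + 3}{6 - 5} = \frac{3 + \frac{n}{8}}{1} = \left(3 + \frac{n}{8}\right) 1 = 3 + \frac{n}{8}$)
$- 57 \left(141 + \left(\left(49 + F{\left(-6 \right)}\right) + 12\right)\right) = - 57 \left(141 + \left(\left(49 + \left(3 + \frac{1}{8} \left(-6\right)\right)\right) + 12\right)\right) = - 57 \left(141 + \left(\left(49 + \left(3 - \frac{3}{4}\right)\right) + 12\right)\right) = - 57 \left(141 + \left(\left(49 + \frac{9}{4}\right) + 12\right)\right) = - 57 \left(141 + \left(\frac{205}{4} + 12\right)\right) = - 57 \left(141 + \frac{253}{4}\right) = \left(-57\right) \frac{817}{4} = - \frac{46569}{4}$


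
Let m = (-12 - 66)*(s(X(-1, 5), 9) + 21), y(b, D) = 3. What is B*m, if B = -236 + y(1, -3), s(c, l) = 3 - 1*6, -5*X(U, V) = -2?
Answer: 327132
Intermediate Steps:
X(U, V) = 2/5 (X(U, V) = -1/5*(-2) = 2/5)
s(c, l) = -3 (s(c, l) = 3 - 6 = -3)
B = -233 (B = -236 + 3 = -233)
m = -1404 (m = (-12 - 66)*(-3 + 21) = -78*18 = -1404)
B*m = -233*(-1404) = 327132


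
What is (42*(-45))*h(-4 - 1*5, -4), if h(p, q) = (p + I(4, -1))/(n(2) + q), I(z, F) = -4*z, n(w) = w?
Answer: -23625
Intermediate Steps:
h(p, q) = (-16 + p)/(2 + q) (h(p, q) = (p - 4*4)/(2 + q) = (p - 16)/(2 + q) = (-16 + p)/(2 + q))
(42*(-45))*h(-4 - 1*5, -4) = (42*(-45))*((-16 + (-4 - 1*5))/(2 - 4)) = -1890*(-16 + (-4 - 5))/(-2) = -(-945)*(-16 - 9) = -(-945)*(-25) = -1890*25/2 = -23625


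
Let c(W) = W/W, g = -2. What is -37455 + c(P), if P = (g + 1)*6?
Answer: -37454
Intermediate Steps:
P = -6 (P = (-2 + 1)*6 = -1*6 = -6)
c(W) = 1
-37455 + c(P) = -37455 + 1 = -37454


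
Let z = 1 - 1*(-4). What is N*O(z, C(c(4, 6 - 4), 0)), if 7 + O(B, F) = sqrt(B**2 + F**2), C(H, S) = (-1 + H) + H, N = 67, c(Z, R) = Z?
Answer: -469 + 67*sqrt(74) ≈ 107.36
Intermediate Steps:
z = 5 (z = 1 + 4 = 5)
C(H, S) = -1 + 2*H
O(B, F) = -7 + sqrt(B**2 + F**2)
N*O(z, C(c(4, 6 - 4), 0)) = 67*(-7 + sqrt(5**2 + (-1 + 2*4)**2)) = 67*(-7 + sqrt(25 + (-1 + 8)**2)) = 67*(-7 + sqrt(25 + 7**2)) = 67*(-7 + sqrt(25 + 49)) = 67*(-7 + sqrt(74)) = -469 + 67*sqrt(74)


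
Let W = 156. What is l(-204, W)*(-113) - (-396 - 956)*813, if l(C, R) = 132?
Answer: 1084260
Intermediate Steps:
l(-204, W)*(-113) - (-396 - 956)*813 = 132*(-113) - (-396 - 956)*813 = -14916 - (-1352)*813 = -14916 - 1*(-1099176) = -14916 + 1099176 = 1084260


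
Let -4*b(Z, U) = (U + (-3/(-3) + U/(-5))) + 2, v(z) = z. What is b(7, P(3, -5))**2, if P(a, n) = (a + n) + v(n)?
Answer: 169/400 ≈ 0.42250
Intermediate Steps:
P(a, n) = a + 2*n (P(a, n) = (a + n) + n = a + 2*n)
b(Z, U) = -3/4 - U/5 (b(Z, U) = -((U + (-3/(-3) + U/(-5))) + 2)/4 = -((U + (-3*(-1/3) + U*(-1/5))) + 2)/4 = -((U + (1 - U/5)) + 2)/4 = -((1 + 4*U/5) + 2)/4 = -(3 + 4*U/5)/4 = -3/4 - U/5)
b(7, P(3, -5))**2 = (-3/4 - (3 + 2*(-5))/5)**2 = (-3/4 - (3 - 10)/5)**2 = (-3/4 - 1/5*(-7))**2 = (-3/4 + 7/5)**2 = (13/20)**2 = 169/400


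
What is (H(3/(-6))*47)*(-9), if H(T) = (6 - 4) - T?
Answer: -2115/2 ≈ -1057.5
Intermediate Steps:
H(T) = 2 - T
(H(3/(-6))*47)*(-9) = ((2 - 3/(-6))*47)*(-9) = ((2 - 3*(-1)/6)*47)*(-9) = ((2 - 1*(-1/2))*47)*(-9) = ((2 + 1/2)*47)*(-9) = ((5/2)*47)*(-9) = (235/2)*(-9) = -2115/2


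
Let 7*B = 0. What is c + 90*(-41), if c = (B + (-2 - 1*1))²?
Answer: -3681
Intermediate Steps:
B = 0 (B = (⅐)*0 = 0)
c = 9 (c = (0 + (-2 - 1*1))² = (0 + (-2 - 1))² = (0 - 3)² = (-3)² = 9)
c + 90*(-41) = 9 + 90*(-41) = 9 - 3690 = -3681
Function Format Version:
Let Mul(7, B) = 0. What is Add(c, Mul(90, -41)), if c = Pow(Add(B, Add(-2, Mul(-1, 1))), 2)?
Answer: -3681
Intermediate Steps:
B = 0 (B = Mul(Rational(1, 7), 0) = 0)
c = 9 (c = Pow(Add(0, Add(-2, Mul(-1, 1))), 2) = Pow(Add(0, Add(-2, -1)), 2) = Pow(Add(0, -3), 2) = Pow(-3, 2) = 9)
Add(c, Mul(90, -41)) = Add(9, Mul(90, -41)) = Add(9, -3690) = -3681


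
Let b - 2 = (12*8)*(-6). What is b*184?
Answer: -105616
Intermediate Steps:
b = -574 (b = 2 + (12*8)*(-6) = 2 + 96*(-6) = 2 - 576 = -574)
b*184 = -574*184 = -105616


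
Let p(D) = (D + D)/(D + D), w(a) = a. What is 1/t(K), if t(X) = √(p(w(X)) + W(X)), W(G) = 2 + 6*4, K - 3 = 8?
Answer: √3/9 ≈ 0.19245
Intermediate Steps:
K = 11 (K = 3 + 8 = 11)
p(D) = 1 (p(D) = (2*D)/((2*D)) = (2*D)*(1/(2*D)) = 1)
W(G) = 26 (W(G) = 2 + 24 = 26)
t(X) = 3*√3 (t(X) = √(1 + 26) = √27 = 3*√3)
1/t(K) = 1/(3*√3) = √3/9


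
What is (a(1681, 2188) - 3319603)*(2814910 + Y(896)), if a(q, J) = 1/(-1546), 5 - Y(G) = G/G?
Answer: -7223218850824223/773 ≈ -9.3444e+12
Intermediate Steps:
Y(G) = 4 (Y(G) = 5 - G/G = 5 - 1*1 = 5 - 1 = 4)
a(q, J) = -1/1546
(a(1681, 2188) - 3319603)*(2814910 + Y(896)) = (-1/1546 - 3319603)*(2814910 + 4) = -5132106239/1546*2814914 = -7223218850824223/773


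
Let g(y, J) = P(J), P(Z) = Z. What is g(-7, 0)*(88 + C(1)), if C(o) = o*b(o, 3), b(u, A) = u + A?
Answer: 0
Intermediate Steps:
b(u, A) = A + u
g(y, J) = J
C(o) = o*(3 + o)
g(-7, 0)*(88 + C(1)) = 0*(88 + 1*(3 + 1)) = 0*(88 + 1*4) = 0*(88 + 4) = 0*92 = 0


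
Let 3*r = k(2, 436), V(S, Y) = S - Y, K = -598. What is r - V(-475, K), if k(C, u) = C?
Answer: -367/3 ≈ -122.33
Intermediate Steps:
r = ⅔ (r = (⅓)*2 = ⅔ ≈ 0.66667)
r - V(-475, K) = ⅔ - (-475 - 1*(-598)) = ⅔ - (-475 + 598) = ⅔ - 1*123 = ⅔ - 123 = -367/3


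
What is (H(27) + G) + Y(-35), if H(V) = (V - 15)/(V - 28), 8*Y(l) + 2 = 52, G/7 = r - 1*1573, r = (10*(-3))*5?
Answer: -48267/4 ≈ -12067.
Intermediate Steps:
r = -150 (r = -30*5 = -150)
G = -12061 (G = 7*(-150 - 1*1573) = 7*(-150 - 1573) = 7*(-1723) = -12061)
Y(l) = 25/4 (Y(l) = -¼ + (⅛)*52 = -¼ + 13/2 = 25/4)
H(V) = (-15 + V)/(-28 + V)
(H(27) + G) + Y(-35) = ((-15 + 27)/(-28 + 27) - 12061) + 25/4 = (12/(-1) - 12061) + 25/4 = (-1*12 - 12061) + 25/4 = (-12 - 12061) + 25/4 = -12073 + 25/4 = -48267/4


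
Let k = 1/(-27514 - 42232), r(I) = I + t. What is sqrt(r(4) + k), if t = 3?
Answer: sqrt(34051461866)/69746 ≈ 2.6457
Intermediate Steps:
r(I) = 3 + I (r(I) = I + 3 = 3 + I)
k = -1/69746 (k = 1/(-69746) = -1/69746 ≈ -1.4338e-5)
sqrt(r(4) + k) = sqrt((3 + 4) - 1/69746) = sqrt(7 - 1/69746) = sqrt(488221/69746) = sqrt(34051461866)/69746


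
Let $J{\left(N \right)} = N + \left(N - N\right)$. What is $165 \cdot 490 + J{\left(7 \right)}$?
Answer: $80857$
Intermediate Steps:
$J{\left(N \right)} = N$ ($J{\left(N \right)} = N + 0 = N$)
$165 \cdot 490 + J{\left(7 \right)} = 165 \cdot 490 + 7 = 80850 + 7 = 80857$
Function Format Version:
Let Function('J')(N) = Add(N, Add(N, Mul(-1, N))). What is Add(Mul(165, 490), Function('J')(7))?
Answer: 80857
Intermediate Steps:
Function('J')(N) = N (Function('J')(N) = Add(N, 0) = N)
Add(Mul(165, 490), Function('J')(7)) = Add(Mul(165, 490), 7) = Add(80850, 7) = 80857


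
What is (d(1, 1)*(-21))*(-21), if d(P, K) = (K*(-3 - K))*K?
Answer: -1764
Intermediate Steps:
d(P, K) = K**2*(-3 - K)
(d(1, 1)*(-21))*(-21) = ((1**2*(-3 - 1*1))*(-21))*(-21) = ((1*(-3 - 1))*(-21))*(-21) = ((1*(-4))*(-21))*(-21) = -4*(-21)*(-21) = 84*(-21) = -1764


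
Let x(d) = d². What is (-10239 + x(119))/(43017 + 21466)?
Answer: 3922/64483 ≈ 0.060822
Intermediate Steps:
(-10239 + x(119))/(43017 + 21466) = (-10239 + 119²)/(43017 + 21466) = (-10239 + 14161)/64483 = 3922*(1/64483) = 3922/64483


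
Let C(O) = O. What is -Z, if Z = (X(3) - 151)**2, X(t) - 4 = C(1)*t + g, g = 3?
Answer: -19881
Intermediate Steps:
X(t) = 7 + t (X(t) = 4 + (1*t + 3) = 4 + (t + 3) = 4 + (3 + t) = 7 + t)
Z = 19881 (Z = ((7 + 3) - 151)**2 = (10 - 151)**2 = (-141)**2 = 19881)
-Z = -1*19881 = -19881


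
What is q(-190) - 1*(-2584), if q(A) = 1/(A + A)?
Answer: 981919/380 ≈ 2584.0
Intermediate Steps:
q(A) = 1/(2*A)
q(-190) - 1*(-2584) = (½)/(-190) - 1*(-2584) = (½)*(-1/190) + 2584 = -1/380 + 2584 = 981919/380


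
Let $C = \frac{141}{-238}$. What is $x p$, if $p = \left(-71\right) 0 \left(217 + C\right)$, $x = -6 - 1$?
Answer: $0$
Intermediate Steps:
$C = - \frac{141}{238}$ ($C = 141 \left(- \frac{1}{238}\right) = - \frac{141}{238} \approx -0.59244$)
$x = -7$ ($x = -6 - 1 = -7$)
$p = 0$ ($p = \left(-71\right) 0 \left(217 - \frac{141}{238}\right) = 0 \cdot \frac{51505}{238} = 0$)
$x p = \left(-7\right) 0 = 0$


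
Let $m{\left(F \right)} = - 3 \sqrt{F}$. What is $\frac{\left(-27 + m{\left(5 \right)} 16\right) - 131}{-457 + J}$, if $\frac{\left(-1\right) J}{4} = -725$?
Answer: $- \frac{158}{2443} - \frac{48 \sqrt{5}}{2443} \approx -0.10861$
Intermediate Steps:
$J = 2900$ ($J = \left(-4\right) \left(-725\right) = 2900$)
$\frac{\left(-27 + m{\left(5 \right)} 16\right) - 131}{-457 + J} = \frac{\left(-27 + - 3 \sqrt{5} \cdot 16\right) - 131}{-457 + 2900} = \frac{\left(-27 - 48 \sqrt{5}\right) - 131}{2443} = \left(-158 - 48 \sqrt{5}\right) \frac{1}{2443} = - \frac{158}{2443} - \frac{48 \sqrt{5}}{2443}$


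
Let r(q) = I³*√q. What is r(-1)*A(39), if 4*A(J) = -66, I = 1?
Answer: -33*I/2 ≈ -16.5*I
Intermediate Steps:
A(J) = -33/2 (A(J) = (¼)*(-66) = -33/2)
r(q) = √q (r(q) = 1³*√q = 1*√q = √q)
r(-1)*A(39) = √(-1)*(-33/2) = I*(-33/2) = -33*I/2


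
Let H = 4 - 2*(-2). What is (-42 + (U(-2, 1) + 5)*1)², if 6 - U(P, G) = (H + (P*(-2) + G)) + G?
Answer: 2025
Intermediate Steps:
H = 8 (H = 4 + 4 = 8)
U(P, G) = -2 - 2*G + 2*P (U(P, G) = 6 - ((8 + (P*(-2) + G)) + G) = 6 - ((8 + (-2*P + G)) + G) = 6 - ((8 + (G - 2*P)) + G) = 6 - ((8 + G - 2*P) + G) = 6 - (8 - 2*P + 2*G) = 6 + (-8 - 2*G + 2*P) = -2 - 2*G + 2*P)
(-42 + (U(-2, 1) + 5)*1)² = (-42 + ((-2 - 2*1 + 2*(-2)) + 5)*1)² = (-42 + ((-2 - 2 - 4) + 5)*1)² = (-42 + (-8 + 5)*1)² = (-42 - 3*1)² = (-42 - 3)² = (-45)² = 2025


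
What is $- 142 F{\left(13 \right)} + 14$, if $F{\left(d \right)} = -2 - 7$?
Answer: $1292$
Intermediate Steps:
$F{\left(d \right)} = -9$ ($F{\left(d \right)} = -2 - 7 = -9$)
$- 142 F{\left(13 \right)} + 14 = \left(-142\right) \left(-9\right) + 14 = 1278 + 14 = 1292$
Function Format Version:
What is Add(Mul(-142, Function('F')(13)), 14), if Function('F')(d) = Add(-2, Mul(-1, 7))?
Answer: 1292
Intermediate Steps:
Function('F')(d) = -9 (Function('F')(d) = Add(-2, -7) = -9)
Add(Mul(-142, Function('F')(13)), 14) = Add(Mul(-142, -9), 14) = Add(1278, 14) = 1292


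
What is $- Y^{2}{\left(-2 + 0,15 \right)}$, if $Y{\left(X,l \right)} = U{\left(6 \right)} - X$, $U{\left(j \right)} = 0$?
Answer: $-4$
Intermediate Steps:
$Y{\left(X,l \right)} = - X$ ($Y{\left(X,l \right)} = 0 - X = - X$)
$- Y^{2}{\left(-2 + 0,15 \right)} = - \left(- (-2 + 0)\right)^{2} = - \left(\left(-1\right) \left(-2\right)\right)^{2} = - 2^{2} = \left(-1\right) 4 = -4$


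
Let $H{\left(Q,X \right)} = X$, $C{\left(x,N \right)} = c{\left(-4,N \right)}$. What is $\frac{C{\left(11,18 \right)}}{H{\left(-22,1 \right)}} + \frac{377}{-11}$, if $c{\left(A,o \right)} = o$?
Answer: $- \frac{179}{11} \approx -16.273$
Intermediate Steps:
$C{\left(x,N \right)} = N$
$\frac{C{\left(11,18 \right)}}{H{\left(-22,1 \right)}} + \frac{377}{-11} = \frac{18}{1} + \frac{377}{-11} = 18 \cdot 1 + 377 \left(- \frac{1}{11}\right) = 18 - \frac{377}{11} = - \frac{179}{11}$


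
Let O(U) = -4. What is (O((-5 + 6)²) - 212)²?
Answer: 46656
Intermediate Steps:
(O((-5 + 6)²) - 212)² = (-4 - 212)² = (-216)² = 46656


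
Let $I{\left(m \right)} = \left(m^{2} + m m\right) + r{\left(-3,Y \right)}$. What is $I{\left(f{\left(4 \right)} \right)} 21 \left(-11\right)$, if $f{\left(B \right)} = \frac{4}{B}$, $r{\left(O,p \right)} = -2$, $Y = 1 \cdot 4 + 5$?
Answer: $0$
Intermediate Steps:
$Y = 9$ ($Y = 4 + 5 = 9$)
$I{\left(m \right)} = -2 + 2 m^{2}$ ($I{\left(m \right)} = \left(m^{2} + m m\right) - 2 = \left(m^{2} + m^{2}\right) - 2 = 2 m^{2} - 2 = -2 + 2 m^{2}$)
$I{\left(f{\left(4 \right)} \right)} 21 \left(-11\right) = \left(-2 + 2 \left(\frac{4}{4}\right)^{2}\right) 21 \left(-11\right) = \left(-2 + 2 \left(4 \cdot \frac{1}{4}\right)^{2}\right) 21 \left(-11\right) = \left(-2 + 2 \cdot 1^{2}\right) 21 \left(-11\right) = \left(-2 + 2 \cdot 1\right) 21 \left(-11\right) = \left(-2 + 2\right) 21 \left(-11\right) = 0 \cdot 21 \left(-11\right) = 0 \left(-11\right) = 0$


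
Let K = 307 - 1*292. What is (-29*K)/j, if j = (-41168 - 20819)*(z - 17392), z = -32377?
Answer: -435/3085031003 ≈ -1.4100e-7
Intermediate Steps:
j = 3085031003 (j = (-41168 - 20819)*(-32377 - 17392) = -61987*(-49769) = 3085031003)
K = 15 (K = 307 - 292 = 15)
(-29*K)/j = -29*15/3085031003 = -435*1/3085031003 = -435/3085031003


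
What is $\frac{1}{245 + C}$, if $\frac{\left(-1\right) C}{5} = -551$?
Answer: $\frac{1}{3000} \approx 0.00033333$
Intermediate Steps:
$C = 2755$ ($C = \left(-5\right) \left(-551\right) = 2755$)
$\frac{1}{245 + C} = \frac{1}{245 + 2755} = \frac{1}{3000}$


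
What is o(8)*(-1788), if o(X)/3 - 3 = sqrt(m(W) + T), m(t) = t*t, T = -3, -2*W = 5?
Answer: -16092 - 2682*sqrt(13) ≈ -25762.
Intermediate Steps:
W = -5/2 (W = -1/2*5 = -5/2 ≈ -2.5000)
m(t) = t**2
o(X) = 9 + 3*sqrt(13)/2 (o(X) = 9 + 3*sqrt((-5/2)**2 - 3) = 9 + 3*sqrt(25/4 - 3) = 9 + 3*sqrt(13/4) = 9 + 3*(sqrt(13)/2) = 9 + 3*sqrt(13)/2)
o(8)*(-1788) = (9 + 3*sqrt(13)/2)*(-1788) = -16092 - 2682*sqrt(13)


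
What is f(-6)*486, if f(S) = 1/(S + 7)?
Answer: 486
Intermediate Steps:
f(S) = 1/(7 + S)
f(-6)*486 = 486/(7 - 6) = 486/1 = 1*486 = 486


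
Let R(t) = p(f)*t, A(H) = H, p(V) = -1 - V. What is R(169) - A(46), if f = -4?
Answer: 461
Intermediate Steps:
R(t) = 3*t (R(t) = (-1 - 1*(-4))*t = (-1 + 4)*t = 3*t)
R(169) - A(46) = 3*169 - 1*46 = 507 - 46 = 461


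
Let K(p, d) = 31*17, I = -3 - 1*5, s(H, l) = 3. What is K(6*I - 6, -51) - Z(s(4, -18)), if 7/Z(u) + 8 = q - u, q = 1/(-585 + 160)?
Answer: 352461/668 ≈ 527.64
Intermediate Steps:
q = -1/425 (q = 1/(-425) = -1/425 ≈ -0.0023529)
I = -8 (I = -3 - 5 = -8)
K(p, d) = 527
Z(u) = 7/(-3401/425 - u) (Z(u) = 7/(-8 + (-1/425 - u)) = 7/(-3401/425 - u))
K(6*I - 6, -51) - Z(s(4, -18)) = 527 - (-2975)/(3401 + 425*3) = 527 - (-2975)/(3401 + 1275) = 527 - (-2975)/4676 = 527 - 1*(-425/668) = 527 + 425/668 = 352461/668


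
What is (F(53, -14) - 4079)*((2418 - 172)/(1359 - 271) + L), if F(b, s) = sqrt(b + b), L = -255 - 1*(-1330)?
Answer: -2389979917/544 + 585923*sqrt(106)/544 ≈ -4.3823e+6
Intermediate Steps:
L = 1075 (L = -255 + 1330 = 1075)
F(b, s) = sqrt(2)*sqrt(b) (F(b, s) = sqrt(2*b) = sqrt(2)*sqrt(b))
(F(53, -14) - 4079)*((2418 - 172)/(1359 - 271) + L) = (sqrt(2)*sqrt(53) - 4079)*((2418 - 172)/(1359 - 271) + 1075) = (sqrt(106) - 4079)*(2246/1088 + 1075) = (-4079 + sqrt(106))*(2246*(1/1088) + 1075) = (-4079 + sqrt(106))*(1123/544 + 1075) = (-4079 + sqrt(106))*(585923/544) = -2389979917/544 + 585923*sqrt(106)/544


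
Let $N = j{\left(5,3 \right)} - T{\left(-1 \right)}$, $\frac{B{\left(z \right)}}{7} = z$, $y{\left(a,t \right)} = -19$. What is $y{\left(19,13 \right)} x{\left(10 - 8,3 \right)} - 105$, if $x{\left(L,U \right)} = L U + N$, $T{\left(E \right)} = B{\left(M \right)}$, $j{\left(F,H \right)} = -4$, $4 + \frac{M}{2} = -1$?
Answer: $-1473$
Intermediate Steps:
$M = -10$ ($M = -8 + 2 \left(-1\right) = -8 - 2 = -10$)
$B{\left(z \right)} = 7 z$
$T{\left(E \right)} = -70$ ($T{\left(E \right)} = 7 \left(-10\right) = -70$)
$N = 66$ ($N = -4 - -70 = -4 + 70 = 66$)
$x{\left(L,U \right)} = 66 + L U$ ($x{\left(L,U \right)} = L U + 66 = 66 + L U$)
$y{\left(19,13 \right)} x{\left(10 - 8,3 \right)} - 105 = - 19 \left(66 + \left(10 - 8\right) 3\right) - 105 = - 19 \left(66 + 2 \cdot 3\right) - 105 = - 19 \left(66 + 6\right) - 105 = \left(-19\right) 72 - 105 = -1368 - 105 = -1473$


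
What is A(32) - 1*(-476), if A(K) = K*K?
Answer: 1500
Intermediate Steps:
A(K) = K**2
A(32) - 1*(-476) = 32**2 - 1*(-476) = 1024 + 476 = 1500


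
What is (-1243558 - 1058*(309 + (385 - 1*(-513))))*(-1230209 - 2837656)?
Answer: 10253314075860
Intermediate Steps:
(-1243558 - 1058*(309 + (385 - 1*(-513))))*(-1230209 - 2837656) = (-1243558 - 1058*(309 + (385 + 513)))*(-4067865) = (-1243558 - 1058*(309 + 898))*(-4067865) = (-1243558 - 1058*1207)*(-4067865) = (-1243558 - 1277006)*(-4067865) = -2520564*(-4067865) = 10253314075860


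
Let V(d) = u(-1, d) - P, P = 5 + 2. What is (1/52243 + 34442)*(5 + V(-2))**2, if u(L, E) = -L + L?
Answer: 7197413628/52243 ≈ 1.3777e+5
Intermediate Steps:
P = 7
u(L, E) = 0
V(d) = -7 (V(d) = 0 - 1*7 = 0 - 7 = -7)
(1/52243 + 34442)*(5 + V(-2))**2 = (1/52243 + 34442)*(5 - 7)**2 = (1/52243 + 34442)*(-2)**2 = (1799353407/52243)*4 = 7197413628/52243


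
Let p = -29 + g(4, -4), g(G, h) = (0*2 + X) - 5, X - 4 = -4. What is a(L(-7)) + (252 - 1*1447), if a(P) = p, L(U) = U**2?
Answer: -1229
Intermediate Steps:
X = 0 (X = 4 - 4 = 0)
g(G, h) = -5 (g(G, h) = (0*2 + 0) - 5 = (0 + 0) - 5 = 0 - 5 = -5)
p = -34 (p = -29 - 5 = -34)
a(P) = -34
a(L(-7)) + (252 - 1*1447) = -34 + (252 - 1*1447) = -34 + (252 - 1447) = -34 - 1195 = -1229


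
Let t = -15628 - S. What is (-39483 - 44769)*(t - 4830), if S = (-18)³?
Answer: 1232269752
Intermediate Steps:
S = -5832
t = -9796 (t = -15628 - 1*(-5832) = -15628 + 5832 = -9796)
(-39483 - 44769)*(t - 4830) = (-39483 - 44769)*(-9796 - 4830) = -84252*(-14626) = 1232269752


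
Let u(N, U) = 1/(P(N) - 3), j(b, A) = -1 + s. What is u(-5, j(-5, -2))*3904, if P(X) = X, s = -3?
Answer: -488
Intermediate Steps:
j(b, A) = -4 (j(b, A) = -1 - 3 = -4)
u(N, U) = 1/(-3 + N) (u(N, U) = 1/(N - 3) = 1/(-3 + N))
u(-5, j(-5, -2))*3904 = 3904/(-3 - 5) = 3904/(-8) = -1/8*3904 = -488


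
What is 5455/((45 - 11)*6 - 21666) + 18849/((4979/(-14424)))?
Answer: -5835072281357/106859298 ≈ -54605.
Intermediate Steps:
5455/((45 - 11)*6 - 21666) + 18849/((4979/(-14424))) = 5455/(34*6 - 21666) + 18849/((4979*(-1/14424))) = 5455/(204 - 21666) + 18849/(-4979/14424) = 5455/(-21462) + 18849*(-14424/4979) = 5455*(-1/21462) - 271877976/4979 = -5455/21462 - 271877976/4979 = -5835072281357/106859298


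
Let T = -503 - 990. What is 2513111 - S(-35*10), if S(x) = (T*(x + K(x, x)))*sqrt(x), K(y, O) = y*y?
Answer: 2513111 + 911849750*I*sqrt(14) ≈ 2.5131e+6 + 3.4118e+9*I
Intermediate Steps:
K(y, O) = y**2
T = -1493
S(x) = sqrt(x)*(-1493*x - 1493*x**2) (S(x) = (-1493*(x + x**2))*sqrt(x) = (-1493*x - 1493*x**2)*sqrt(x) = sqrt(x)*(-1493*x - 1493*x**2))
2513111 - S(-35*10) = 2513111 - 1493*(-35*10)**(3/2)*(-1 - (-35)*10) = 2513111 - 1493*(-350)**(3/2)*(-1 - 1*(-350)) = 2513111 - 1493*(-1750*I*sqrt(14))*(-1 + 350) = 2513111 - 1493*(-1750*I*sqrt(14))*349 = 2513111 - (-911849750)*I*sqrt(14) = 2513111 + 911849750*I*sqrt(14)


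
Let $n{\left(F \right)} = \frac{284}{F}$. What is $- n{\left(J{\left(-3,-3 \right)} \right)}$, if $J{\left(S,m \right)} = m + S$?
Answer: $\frac{142}{3} \approx 47.333$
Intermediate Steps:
$J{\left(S,m \right)} = S + m$
$- n{\left(J{\left(-3,-3 \right)} \right)} = - \frac{284}{-3 - 3} = - \frac{284}{-6} = - \frac{284 \left(-1\right)}{6} = \left(-1\right) \left(- \frac{142}{3}\right) = \frac{142}{3}$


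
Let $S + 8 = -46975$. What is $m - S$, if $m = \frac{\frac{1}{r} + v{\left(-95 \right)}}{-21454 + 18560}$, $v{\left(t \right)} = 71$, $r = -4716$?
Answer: $\frac{641228535397}{13648104} \approx 46983.0$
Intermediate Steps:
$S = -46983$ ($S = -8 - 46975 = -46983$)
$m = - \frac{334835}{13648104}$ ($m = \frac{\frac{1}{-4716} + 71}{-21454 + 18560} = \frac{- \frac{1}{4716} + 71}{-2894} = \frac{334835}{4716} \left(- \frac{1}{2894}\right) = - \frac{334835}{13648104} \approx -0.024533$)
$m - S = - \frac{334835}{13648104} - -46983 = - \frac{334835}{13648104} + 46983 = \frac{641228535397}{13648104}$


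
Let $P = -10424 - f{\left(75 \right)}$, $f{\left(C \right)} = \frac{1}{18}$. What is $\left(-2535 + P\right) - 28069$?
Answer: $- \frac{738505}{18} \approx -41028.0$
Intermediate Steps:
$f{\left(C \right)} = \frac{1}{18}$
$P = - \frac{187633}{18}$ ($P = -10424 - \frac{1}{18} = - \frac{187633}{18} \approx -10424.0$)
$\left(-2535 + P\right) - 28069 = \left(-2535 - \frac{187633}{18}\right) - 28069 = - \frac{233263}{18} - 28069 = - \frac{738505}{18}$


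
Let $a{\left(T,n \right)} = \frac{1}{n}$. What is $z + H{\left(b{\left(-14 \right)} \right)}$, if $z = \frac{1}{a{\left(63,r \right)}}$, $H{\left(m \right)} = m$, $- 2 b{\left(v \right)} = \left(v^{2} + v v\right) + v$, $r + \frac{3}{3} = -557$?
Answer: $-747$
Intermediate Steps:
$r = -558$ ($r = -1 - 557 = -558$)
$b{\left(v \right)} = - v^{2} - \frac{v}{2}$ ($b{\left(v \right)} = - \frac{\left(v^{2} + v v\right) + v}{2} = - \frac{\left(v^{2} + v^{2}\right) + v}{2} = - \frac{2 v^{2} + v}{2} = - \frac{v + 2 v^{2}}{2} = - v^{2} - \frac{v}{2}$)
$z = -558$ ($z = \frac{1}{\frac{1}{-558}} = \frac{1}{- \frac{1}{558}} = -558$)
$z + H{\left(b{\left(-14 \right)} \right)} = -558 - - 14 \left(\frac{1}{2} - 14\right) = -558 - \left(-14\right) \left(- \frac{27}{2}\right) = -558 - 189 = -747$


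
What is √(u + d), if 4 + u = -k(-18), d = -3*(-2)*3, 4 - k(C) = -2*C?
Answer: √46 ≈ 6.7823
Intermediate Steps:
k(C) = 4 + 2*C (k(C) = 4 - (-2)*C = 4 + 2*C)
d = 18 (d = 6*3 = 18)
u = 28 (u = -4 - (4 + 2*(-18)) = -4 - (4 - 36) = -4 - 1*(-32) = -4 + 32 = 28)
√(u + d) = √(28 + 18) = √46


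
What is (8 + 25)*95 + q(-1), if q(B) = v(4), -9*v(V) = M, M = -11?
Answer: 28226/9 ≈ 3136.2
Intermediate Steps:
v(V) = 11/9 (v(V) = -⅑*(-11) = 11/9)
q(B) = 11/9
(8 + 25)*95 + q(-1) = (8 + 25)*95 + 11/9 = 33*95 + 11/9 = 3135 + 11/9 = 28226/9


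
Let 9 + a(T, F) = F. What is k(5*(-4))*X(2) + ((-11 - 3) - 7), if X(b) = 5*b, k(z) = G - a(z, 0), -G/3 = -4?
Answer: 189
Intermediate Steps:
G = 12 (G = -3*(-4) = 12)
a(T, F) = -9 + F
k(z) = 21 (k(z) = 12 - (-9 + 0) = 12 - 1*(-9) = 12 + 9 = 21)
k(5*(-4))*X(2) + ((-11 - 3) - 7) = 21*(5*2) + ((-11 - 3) - 7) = 21*10 + (-14 - 7) = 210 - 21 = 189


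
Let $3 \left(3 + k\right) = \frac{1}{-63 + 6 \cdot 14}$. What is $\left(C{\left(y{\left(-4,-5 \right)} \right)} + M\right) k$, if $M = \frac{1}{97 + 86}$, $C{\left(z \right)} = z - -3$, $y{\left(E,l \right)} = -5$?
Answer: $\frac{68620}{11529} \approx 5.952$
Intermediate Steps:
$k = - \frac{188}{63}$ ($k = -3 + \frac{1}{3 \left(-63 + 6 \cdot 14\right)} = -3 + \frac{1}{3 \left(-63 + 84\right)} = -3 + \frac{1}{3 \cdot 21} = -3 + \frac{1}{3} \cdot \frac{1}{21} = -3 + \frac{1}{63} = - \frac{188}{63} \approx -2.9841$)
$C{\left(z \right)} = 3 + z$ ($C{\left(z \right)} = z + 3 = 3 + z$)
$M = \frac{1}{183} \approx 0.0054645$
$\left(C{\left(y{\left(-4,-5 \right)} \right)} + M\right) k = \left(\left(3 - 5\right) + \frac{1}{183}\right) \left(- \frac{188}{63}\right) = \left(-2 + \frac{1}{183}\right) \left(- \frac{188}{63}\right) = \left(- \frac{365}{183}\right) \left(- \frac{188}{63}\right) = \frac{68620}{11529}$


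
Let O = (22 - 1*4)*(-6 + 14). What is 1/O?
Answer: 1/144 ≈ 0.0069444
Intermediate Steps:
O = 144 (O = (22 - 4)*8 = 18*8 = 144)
1/O = 1/144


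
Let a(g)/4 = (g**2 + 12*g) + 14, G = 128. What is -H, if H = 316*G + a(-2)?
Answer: -40424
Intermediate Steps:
a(g) = 56 + 4*g**2 + 48*g (a(g) = 4*((g**2 + 12*g) + 14) = 4*(14 + g**2 + 12*g) = 56 + 4*g**2 + 48*g)
H = 40424 (H = 316*128 + (56 + 4*(-2)**2 + 48*(-2)) = 40448 + (56 + 4*4 - 96) = 40448 + (56 + 16 - 96) = 40448 - 24 = 40424)
-H = -1*40424 = -40424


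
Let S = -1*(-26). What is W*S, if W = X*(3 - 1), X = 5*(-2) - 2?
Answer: -624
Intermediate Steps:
X = -12 (X = -10 - 2 = -12)
S = 26
W = -24 (W = -12*(3 - 1) = -12*2 = -24)
W*S = -24*26 = -624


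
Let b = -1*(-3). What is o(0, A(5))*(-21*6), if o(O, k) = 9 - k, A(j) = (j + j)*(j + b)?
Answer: 8946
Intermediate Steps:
b = 3
A(j) = 2*j*(3 + j) (A(j) = (j + j)*(j + 3) = (2*j)*(3 + j) = 2*j*(3 + j))
o(0, A(5))*(-21*6) = (9 - 2*5*(3 + 5))*(-21*6) = (9 - 2*5*8)*(-126) = (9 - 1*80)*(-126) = (9 - 80)*(-126) = -71*(-126) = 8946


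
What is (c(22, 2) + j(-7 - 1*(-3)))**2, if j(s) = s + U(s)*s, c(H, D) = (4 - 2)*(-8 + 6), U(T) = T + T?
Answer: 576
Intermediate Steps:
U(T) = 2*T
c(H, D) = -4 (c(H, D) = 2*(-2) = -4)
j(s) = s + 2*s**2 (j(s) = s + (2*s)*s = s + 2*s**2)
(c(22, 2) + j(-7 - 1*(-3)))**2 = (-4 + (-7 - 1*(-3))*(1 + 2*(-7 - 1*(-3))))**2 = (-4 + (-7 + 3)*(1 + 2*(-7 + 3)))**2 = (-4 - 4*(1 + 2*(-4)))**2 = (-4 - 4*(1 - 8))**2 = (-4 - 4*(-7))**2 = (-4 + 28)**2 = 24**2 = 576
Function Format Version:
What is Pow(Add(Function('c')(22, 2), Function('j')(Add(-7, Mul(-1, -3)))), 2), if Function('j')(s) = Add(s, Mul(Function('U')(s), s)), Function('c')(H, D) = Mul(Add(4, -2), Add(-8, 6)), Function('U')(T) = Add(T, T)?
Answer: 576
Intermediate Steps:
Function('U')(T) = Mul(2, T)
Function('c')(H, D) = -4 (Function('c')(H, D) = Mul(2, -2) = -4)
Function('j')(s) = Add(s, Mul(2, Pow(s, 2))) (Function('j')(s) = Add(s, Mul(Mul(2, s), s)) = Add(s, Mul(2, Pow(s, 2))))
Pow(Add(Function('c')(22, 2), Function('j')(Add(-7, Mul(-1, -3)))), 2) = Pow(Add(-4, Mul(Add(-7, Mul(-1, -3)), Add(1, Mul(2, Add(-7, Mul(-1, -3)))))), 2) = Pow(Add(-4, Mul(Add(-7, 3), Add(1, Mul(2, Add(-7, 3))))), 2) = Pow(Add(-4, Mul(-4, Add(1, Mul(2, -4)))), 2) = Pow(Add(-4, Mul(-4, Add(1, -8))), 2) = Pow(Add(-4, Mul(-4, -7)), 2) = Pow(Add(-4, 28), 2) = Pow(24, 2) = 576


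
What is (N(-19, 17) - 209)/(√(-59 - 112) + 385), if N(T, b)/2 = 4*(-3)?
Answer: -89705/148396 + 699*I*√19/148396 ≈ -0.6045 + 0.020532*I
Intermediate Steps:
N(T, b) = -24 (N(T, b) = 2*(4*(-3)) = 2*(-12) = -24)
(N(-19, 17) - 209)/(√(-59 - 112) + 385) = (-24 - 209)/(√(-59 - 112) + 385) = -233/(√(-171) + 385) = -233/(3*I*√19 + 385) = -233/(385 + 3*I*√19)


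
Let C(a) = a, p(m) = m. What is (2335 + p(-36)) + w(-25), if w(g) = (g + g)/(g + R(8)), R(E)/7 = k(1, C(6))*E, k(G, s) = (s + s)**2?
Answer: 18481611/8039 ≈ 2299.0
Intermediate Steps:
k(G, s) = 4*s**2 (k(G, s) = (2*s)**2 = 4*s**2)
R(E) = 1008*E (R(E) = 7*((4*6**2)*E) = 7*((4*36)*E) = 7*(144*E) = 1008*E)
w(g) = 2*g/(8064 + g) (w(g) = (g + g)/(g + 1008*8) = (2*g)/(g + 8064) = (2*g)/(8064 + g) = 2*g/(8064 + g))
(2335 + p(-36)) + w(-25) = (2335 - 36) + 2*(-25)/(8064 - 25) = 2299 + 2*(-25)/8039 = 2299 + 2*(-25)*(1/8039) = 2299 - 50/8039 = 18481611/8039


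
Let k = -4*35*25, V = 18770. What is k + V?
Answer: 15270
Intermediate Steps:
k = -3500 (k = -140*25 = -3500)
k + V = -3500 + 18770 = 15270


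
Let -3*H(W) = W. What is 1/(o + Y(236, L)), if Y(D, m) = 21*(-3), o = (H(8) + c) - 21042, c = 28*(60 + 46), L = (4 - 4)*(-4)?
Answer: -3/54419 ≈ -5.5128e-5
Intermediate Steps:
L = 0 (L = 0*(-4) = 0)
c = 2968 (c = 28*106 = 2968)
H(W) = -W/3
o = -54230/3 (o = (-1/3*8 + 2968) - 21042 = (-8/3 + 2968) - 21042 = 8896/3 - 21042 = -54230/3 ≈ -18077.)
Y(D, m) = -63
1/(o + Y(236, L)) = 1/(-54230/3 - 63) = 1/(-54419/3) = -3/54419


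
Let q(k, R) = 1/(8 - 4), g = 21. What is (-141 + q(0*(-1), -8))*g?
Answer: -11823/4 ≈ -2955.8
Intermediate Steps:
q(k, R) = ¼ (q(k, R) = 1/4 = ¼)
(-141 + q(0*(-1), -8))*g = (-141 + ¼)*21 = -563/4*21 = -11823/4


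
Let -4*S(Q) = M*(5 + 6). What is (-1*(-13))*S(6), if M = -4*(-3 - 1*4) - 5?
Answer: -3289/4 ≈ -822.25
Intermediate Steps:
M = 23 (M = -4*(-3 - 4) - 5 = -4*(-7) - 5 = 28 - 5 = 23)
S(Q) = -253/4 (S(Q) = -23*(5 + 6)/4 = -23*11/4 = -¼*253 = -253/4)
(-1*(-13))*S(6) = -1*(-13)*(-253/4) = 13*(-253/4) = -3289/4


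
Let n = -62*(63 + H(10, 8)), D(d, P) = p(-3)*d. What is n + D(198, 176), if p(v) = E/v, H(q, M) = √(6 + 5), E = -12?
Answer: -3114 - 62*√11 ≈ -3319.6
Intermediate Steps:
H(q, M) = √11
p(v) = -12/v
D(d, P) = 4*d (D(d, P) = (-12/(-3))*d = (-12*(-⅓))*d = 4*d)
n = -3906 - 62*√11 (n = -62*(63 + √11) = -3906 - 62*√11 ≈ -4111.6)
n + D(198, 176) = (-3906 - 62*√11) + 4*198 = (-3906 - 62*√11) + 792 = -3114 - 62*√11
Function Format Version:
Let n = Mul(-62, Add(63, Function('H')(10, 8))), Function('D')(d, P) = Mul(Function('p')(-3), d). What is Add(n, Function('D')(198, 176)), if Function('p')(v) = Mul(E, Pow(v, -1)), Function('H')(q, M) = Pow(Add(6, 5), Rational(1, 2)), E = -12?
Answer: Add(-3114, Mul(-62, Pow(11, Rational(1, 2)))) ≈ -3319.6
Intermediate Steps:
Function('H')(q, M) = Pow(11, Rational(1, 2))
Function('p')(v) = Mul(-12, Pow(v, -1))
Function('D')(d, P) = Mul(4, d) (Function('D')(d, P) = Mul(Mul(-12, Pow(-3, -1)), d) = Mul(Mul(-12, Rational(-1, 3)), d) = Mul(4, d))
n = Add(-3906, Mul(-62, Pow(11, Rational(1, 2)))) (n = Mul(-62, Add(63, Pow(11, Rational(1, 2)))) = Add(-3906, Mul(-62, Pow(11, Rational(1, 2)))) ≈ -4111.6)
Add(n, Function('D')(198, 176)) = Add(Add(-3906, Mul(-62, Pow(11, Rational(1, 2)))), Mul(4, 198)) = Add(Add(-3906, Mul(-62, Pow(11, Rational(1, 2)))), 792) = Add(-3114, Mul(-62, Pow(11, Rational(1, 2))))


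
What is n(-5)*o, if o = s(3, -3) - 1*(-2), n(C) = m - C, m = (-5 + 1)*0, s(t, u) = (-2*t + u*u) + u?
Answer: 10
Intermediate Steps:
s(t, u) = u + u**2 - 2*t (s(t, u) = (-2*t + u**2) + u = (u**2 - 2*t) + u = u + u**2 - 2*t)
m = 0 (m = -4*0 = 0)
n(C) = -C (n(C) = 0 - C = -C)
o = 2 (o = (-3 + (-3)**2 - 2*3) - 1*(-2) = (-3 + 9 - 6) + 2 = 0 + 2 = 2)
n(-5)*o = -1*(-5)*2 = 5*2 = 10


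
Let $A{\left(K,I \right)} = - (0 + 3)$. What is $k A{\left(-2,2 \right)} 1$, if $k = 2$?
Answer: $-6$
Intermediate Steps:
$A{\left(K,I \right)} = -3$ ($A{\left(K,I \right)} = \left(-1\right) 3 = -3$)
$k A{\left(-2,2 \right)} 1 = 2 \left(-3\right) 1 = \left(-6\right) 1 = -6$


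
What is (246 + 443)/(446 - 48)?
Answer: 689/398 ≈ 1.7312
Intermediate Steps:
(246 + 443)/(446 - 48) = 689/398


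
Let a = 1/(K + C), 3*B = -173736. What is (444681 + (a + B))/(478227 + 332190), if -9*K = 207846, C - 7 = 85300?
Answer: 24062059798/50418472821 ≈ 0.47725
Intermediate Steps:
C = 85307 (C = 7 + 85300 = 85307)
B = -57912 (B = (⅓)*(-173736) = -57912)
K = -23094 (K = -⅑*207846 = -23094)
a = 1/62213 (a = 1/(-23094 + 85307) = 1/62213 ≈ 1.6074e-5)
(444681 + (a + B))/(478227 + 332190) = (444681 + (1/62213 - 57912))/(478227 + 332190) = (444681 - 3602879255/62213)/810417 = (24062059798/62213)*(1/810417) = 24062059798/50418472821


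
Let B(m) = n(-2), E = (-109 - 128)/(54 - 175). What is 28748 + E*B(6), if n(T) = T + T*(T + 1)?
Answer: 28748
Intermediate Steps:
E = 237/121 (E = -237/(-121) = -237*(-1/121) = 237/121 ≈ 1.9587)
n(T) = T + T*(1 + T)
B(m) = 0 (B(m) = -2*(2 - 2) = -2*0 = 0)
28748 + E*B(6) = 28748 + (237/121)*0 = 28748 + 0 = 28748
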